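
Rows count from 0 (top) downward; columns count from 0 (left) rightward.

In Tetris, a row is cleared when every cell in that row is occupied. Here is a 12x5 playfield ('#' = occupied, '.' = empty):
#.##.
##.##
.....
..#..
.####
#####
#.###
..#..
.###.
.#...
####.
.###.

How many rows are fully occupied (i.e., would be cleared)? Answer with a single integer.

Answer: 1

Derivation:
Check each row:
  row 0: 2 empty cells -> not full
  row 1: 1 empty cell -> not full
  row 2: 5 empty cells -> not full
  row 3: 4 empty cells -> not full
  row 4: 1 empty cell -> not full
  row 5: 0 empty cells -> FULL (clear)
  row 6: 1 empty cell -> not full
  row 7: 4 empty cells -> not full
  row 8: 2 empty cells -> not full
  row 9: 4 empty cells -> not full
  row 10: 1 empty cell -> not full
  row 11: 2 empty cells -> not full
Total rows cleared: 1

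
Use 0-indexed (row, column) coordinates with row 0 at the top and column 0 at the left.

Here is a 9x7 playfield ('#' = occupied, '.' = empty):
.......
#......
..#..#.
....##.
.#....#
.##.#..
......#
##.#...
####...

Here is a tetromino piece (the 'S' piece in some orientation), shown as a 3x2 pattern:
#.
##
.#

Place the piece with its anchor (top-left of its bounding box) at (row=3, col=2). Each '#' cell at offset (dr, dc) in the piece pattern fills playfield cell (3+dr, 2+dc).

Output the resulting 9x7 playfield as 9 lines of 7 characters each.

Fill (3+0,2+0) = (3,2)
Fill (3+1,2+0) = (4,2)
Fill (3+1,2+1) = (4,3)
Fill (3+2,2+1) = (5,3)

Answer: .......
#......
..#..#.
..#.##.
.###..#
.####..
......#
##.#...
####...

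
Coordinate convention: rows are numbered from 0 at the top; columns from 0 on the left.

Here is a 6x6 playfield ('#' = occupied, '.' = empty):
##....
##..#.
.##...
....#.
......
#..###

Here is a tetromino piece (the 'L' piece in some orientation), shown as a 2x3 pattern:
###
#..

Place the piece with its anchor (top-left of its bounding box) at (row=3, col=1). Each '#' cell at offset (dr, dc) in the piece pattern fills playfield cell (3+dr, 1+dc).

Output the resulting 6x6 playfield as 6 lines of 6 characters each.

Fill (3+0,1+0) = (3,1)
Fill (3+0,1+1) = (3,2)
Fill (3+0,1+2) = (3,3)
Fill (3+1,1+0) = (4,1)

Answer: ##....
##..#.
.##...
.####.
.#....
#..###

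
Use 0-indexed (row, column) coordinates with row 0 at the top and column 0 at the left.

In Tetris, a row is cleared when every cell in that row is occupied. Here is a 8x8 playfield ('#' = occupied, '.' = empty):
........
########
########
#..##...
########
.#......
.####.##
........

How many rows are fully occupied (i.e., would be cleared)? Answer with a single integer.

Check each row:
  row 0: 8 empty cells -> not full
  row 1: 0 empty cells -> FULL (clear)
  row 2: 0 empty cells -> FULL (clear)
  row 3: 5 empty cells -> not full
  row 4: 0 empty cells -> FULL (clear)
  row 5: 7 empty cells -> not full
  row 6: 2 empty cells -> not full
  row 7: 8 empty cells -> not full
Total rows cleared: 3

Answer: 3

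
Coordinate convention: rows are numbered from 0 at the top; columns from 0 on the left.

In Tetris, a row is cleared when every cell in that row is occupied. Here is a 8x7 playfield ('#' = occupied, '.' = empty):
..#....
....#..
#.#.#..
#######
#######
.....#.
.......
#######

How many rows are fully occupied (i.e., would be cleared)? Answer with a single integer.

Answer: 3

Derivation:
Check each row:
  row 0: 6 empty cells -> not full
  row 1: 6 empty cells -> not full
  row 2: 4 empty cells -> not full
  row 3: 0 empty cells -> FULL (clear)
  row 4: 0 empty cells -> FULL (clear)
  row 5: 6 empty cells -> not full
  row 6: 7 empty cells -> not full
  row 7: 0 empty cells -> FULL (clear)
Total rows cleared: 3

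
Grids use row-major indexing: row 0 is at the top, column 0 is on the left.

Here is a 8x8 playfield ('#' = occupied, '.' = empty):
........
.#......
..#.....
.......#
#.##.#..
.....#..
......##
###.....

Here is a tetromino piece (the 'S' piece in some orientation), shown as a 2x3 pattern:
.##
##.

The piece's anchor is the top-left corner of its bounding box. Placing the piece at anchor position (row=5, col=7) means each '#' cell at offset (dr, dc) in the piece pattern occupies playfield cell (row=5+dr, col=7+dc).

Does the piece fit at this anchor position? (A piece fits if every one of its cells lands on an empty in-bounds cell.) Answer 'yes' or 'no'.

Check each piece cell at anchor (5, 7):
  offset (0,1) -> (5,8): out of bounds -> FAIL
  offset (0,2) -> (5,9): out of bounds -> FAIL
  offset (1,0) -> (6,7): occupied ('#') -> FAIL
  offset (1,1) -> (6,8): out of bounds -> FAIL
All cells valid: no

Answer: no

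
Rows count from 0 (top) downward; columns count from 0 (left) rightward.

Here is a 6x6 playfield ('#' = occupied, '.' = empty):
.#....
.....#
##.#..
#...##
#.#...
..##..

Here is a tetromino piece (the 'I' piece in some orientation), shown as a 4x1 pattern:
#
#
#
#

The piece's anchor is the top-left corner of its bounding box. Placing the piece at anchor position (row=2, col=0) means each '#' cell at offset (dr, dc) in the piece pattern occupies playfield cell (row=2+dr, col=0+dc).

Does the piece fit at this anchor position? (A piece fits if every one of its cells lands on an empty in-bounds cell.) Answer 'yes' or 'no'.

Check each piece cell at anchor (2, 0):
  offset (0,0) -> (2,0): occupied ('#') -> FAIL
  offset (1,0) -> (3,0): occupied ('#') -> FAIL
  offset (2,0) -> (4,0): occupied ('#') -> FAIL
  offset (3,0) -> (5,0): empty -> OK
All cells valid: no

Answer: no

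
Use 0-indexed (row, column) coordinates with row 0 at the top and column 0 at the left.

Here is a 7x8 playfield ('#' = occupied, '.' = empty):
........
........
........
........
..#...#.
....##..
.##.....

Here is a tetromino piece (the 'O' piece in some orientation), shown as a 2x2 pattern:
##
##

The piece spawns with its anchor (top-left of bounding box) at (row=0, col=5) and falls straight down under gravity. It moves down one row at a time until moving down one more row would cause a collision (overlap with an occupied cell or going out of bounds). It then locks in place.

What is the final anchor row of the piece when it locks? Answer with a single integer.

Spawn at (row=0, col=5). Try each row:
  row 0: fits
  row 1: fits
  row 2: fits
  row 3: blocked -> lock at row 2

Answer: 2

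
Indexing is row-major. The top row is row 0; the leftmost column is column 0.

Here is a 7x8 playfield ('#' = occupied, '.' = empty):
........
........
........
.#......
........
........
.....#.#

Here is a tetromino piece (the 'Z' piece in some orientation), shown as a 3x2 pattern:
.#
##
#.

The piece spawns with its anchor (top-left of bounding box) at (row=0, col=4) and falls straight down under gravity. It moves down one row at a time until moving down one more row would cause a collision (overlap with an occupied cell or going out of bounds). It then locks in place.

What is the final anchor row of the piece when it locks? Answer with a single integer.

Answer: 4

Derivation:
Spawn at (row=0, col=4). Try each row:
  row 0: fits
  row 1: fits
  row 2: fits
  row 3: fits
  row 4: fits
  row 5: blocked -> lock at row 4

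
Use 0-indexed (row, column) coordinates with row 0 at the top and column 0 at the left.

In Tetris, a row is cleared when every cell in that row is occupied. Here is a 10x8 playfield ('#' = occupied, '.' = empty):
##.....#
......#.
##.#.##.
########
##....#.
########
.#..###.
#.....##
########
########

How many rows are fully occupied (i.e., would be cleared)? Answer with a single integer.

Answer: 4

Derivation:
Check each row:
  row 0: 5 empty cells -> not full
  row 1: 7 empty cells -> not full
  row 2: 3 empty cells -> not full
  row 3: 0 empty cells -> FULL (clear)
  row 4: 5 empty cells -> not full
  row 5: 0 empty cells -> FULL (clear)
  row 6: 4 empty cells -> not full
  row 7: 5 empty cells -> not full
  row 8: 0 empty cells -> FULL (clear)
  row 9: 0 empty cells -> FULL (clear)
Total rows cleared: 4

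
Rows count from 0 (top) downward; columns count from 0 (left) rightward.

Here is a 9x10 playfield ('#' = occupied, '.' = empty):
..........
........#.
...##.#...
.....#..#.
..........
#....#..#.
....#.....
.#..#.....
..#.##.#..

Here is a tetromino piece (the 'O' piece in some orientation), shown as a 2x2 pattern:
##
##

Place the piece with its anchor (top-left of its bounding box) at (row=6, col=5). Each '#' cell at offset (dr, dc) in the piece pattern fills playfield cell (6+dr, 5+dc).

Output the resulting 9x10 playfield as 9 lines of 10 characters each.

Answer: ..........
........#.
...##.#...
.....#..#.
..........
#....#..#.
....###...
.#..###...
..#.##.#..

Derivation:
Fill (6+0,5+0) = (6,5)
Fill (6+0,5+1) = (6,6)
Fill (6+1,5+0) = (7,5)
Fill (6+1,5+1) = (7,6)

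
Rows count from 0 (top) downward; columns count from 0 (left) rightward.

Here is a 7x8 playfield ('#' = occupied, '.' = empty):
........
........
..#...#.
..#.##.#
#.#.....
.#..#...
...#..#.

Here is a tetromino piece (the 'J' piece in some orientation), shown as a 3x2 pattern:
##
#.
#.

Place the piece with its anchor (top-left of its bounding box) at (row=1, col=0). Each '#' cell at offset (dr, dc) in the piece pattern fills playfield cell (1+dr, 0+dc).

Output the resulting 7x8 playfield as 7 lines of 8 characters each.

Answer: ........
##......
#.#...#.
#.#.##.#
#.#.....
.#..#...
...#..#.

Derivation:
Fill (1+0,0+0) = (1,0)
Fill (1+0,0+1) = (1,1)
Fill (1+1,0+0) = (2,0)
Fill (1+2,0+0) = (3,0)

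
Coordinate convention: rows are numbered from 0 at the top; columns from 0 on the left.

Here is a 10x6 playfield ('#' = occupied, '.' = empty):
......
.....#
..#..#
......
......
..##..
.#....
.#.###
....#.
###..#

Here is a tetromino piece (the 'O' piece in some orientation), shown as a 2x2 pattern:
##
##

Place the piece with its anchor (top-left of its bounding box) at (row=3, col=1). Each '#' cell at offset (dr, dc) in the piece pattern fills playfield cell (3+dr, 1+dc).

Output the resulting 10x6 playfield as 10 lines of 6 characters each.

Answer: ......
.....#
..#..#
.##...
.##...
..##..
.#....
.#.###
....#.
###..#

Derivation:
Fill (3+0,1+0) = (3,1)
Fill (3+0,1+1) = (3,2)
Fill (3+1,1+0) = (4,1)
Fill (3+1,1+1) = (4,2)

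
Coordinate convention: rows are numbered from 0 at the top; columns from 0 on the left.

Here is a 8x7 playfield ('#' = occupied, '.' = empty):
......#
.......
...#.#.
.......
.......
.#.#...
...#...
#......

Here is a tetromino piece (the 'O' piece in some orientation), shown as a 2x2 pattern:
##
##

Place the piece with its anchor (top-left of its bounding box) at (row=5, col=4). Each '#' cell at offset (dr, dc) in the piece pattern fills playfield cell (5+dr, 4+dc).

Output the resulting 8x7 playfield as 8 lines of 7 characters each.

Fill (5+0,4+0) = (5,4)
Fill (5+0,4+1) = (5,5)
Fill (5+1,4+0) = (6,4)
Fill (5+1,4+1) = (6,5)

Answer: ......#
.......
...#.#.
.......
.......
.#.###.
...###.
#......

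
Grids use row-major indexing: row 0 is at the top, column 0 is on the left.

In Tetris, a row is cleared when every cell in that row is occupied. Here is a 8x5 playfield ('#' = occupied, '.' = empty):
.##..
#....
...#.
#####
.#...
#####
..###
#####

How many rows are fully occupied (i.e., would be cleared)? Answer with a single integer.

Answer: 3

Derivation:
Check each row:
  row 0: 3 empty cells -> not full
  row 1: 4 empty cells -> not full
  row 2: 4 empty cells -> not full
  row 3: 0 empty cells -> FULL (clear)
  row 4: 4 empty cells -> not full
  row 5: 0 empty cells -> FULL (clear)
  row 6: 2 empty cells -> not full
  row 7: 0 empty cells -> FULL (clear)
Total rows cleared: 3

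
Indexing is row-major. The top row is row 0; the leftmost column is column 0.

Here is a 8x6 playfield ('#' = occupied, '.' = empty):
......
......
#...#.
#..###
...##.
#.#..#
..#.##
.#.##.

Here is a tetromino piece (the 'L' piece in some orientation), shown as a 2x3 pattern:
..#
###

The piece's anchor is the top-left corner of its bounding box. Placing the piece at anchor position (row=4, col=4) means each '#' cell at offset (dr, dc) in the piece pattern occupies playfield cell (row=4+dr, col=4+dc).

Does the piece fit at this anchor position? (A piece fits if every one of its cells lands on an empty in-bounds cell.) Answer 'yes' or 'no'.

Answer: no

Derivation:
Check each piece cell at anchor (4, 4):
  offset (0,2) -> (4,6): out of bounds -> FAIL
  offset (1,0) -> (5,4): empty -> OK
  offset (1,1) -> (5,5): occupied ('#') -> FAIL
  offset (1,2) -> (5,6): out of bounds -> FAIL
All cells valid: no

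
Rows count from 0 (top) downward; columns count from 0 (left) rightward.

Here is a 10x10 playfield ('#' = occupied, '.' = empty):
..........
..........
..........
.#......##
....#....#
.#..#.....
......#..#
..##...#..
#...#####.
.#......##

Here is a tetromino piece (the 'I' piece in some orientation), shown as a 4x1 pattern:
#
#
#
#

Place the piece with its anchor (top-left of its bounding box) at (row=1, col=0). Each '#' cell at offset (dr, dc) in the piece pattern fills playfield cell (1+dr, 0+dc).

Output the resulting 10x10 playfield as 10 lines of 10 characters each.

Answer: ..........
#.........
#.........
##......##
#...#....#
.#..#.....
......#..#
..##...#..
#...#####.
.#......##

Derivation:
Fill (1+0,0+0) = (1,0)
Fill (1+1,0+0) = (2,0)
Fill (1+2,0+0) = (3,0)
Fill (1+3,0+0) = (4,0)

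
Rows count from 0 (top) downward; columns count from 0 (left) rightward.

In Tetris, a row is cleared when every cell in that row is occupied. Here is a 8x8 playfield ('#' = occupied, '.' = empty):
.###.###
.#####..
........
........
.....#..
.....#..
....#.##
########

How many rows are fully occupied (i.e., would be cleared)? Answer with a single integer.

Answer: 1

Derivation:
Check each row:
  row 0: 2 empty cells -> not full
  row 1: 3 empty cells -> not full
  row 2: 8 empty cells -> not full
  row 3: 8 empty cells -> not full
  row 4: 7 empty cells -> not full
  row 5: 7 empty cells -> not full
  row 6: 5 empty cells -> not full
  row 7: 0 empty cells -> FULL (clear)
Total rows cleared: 1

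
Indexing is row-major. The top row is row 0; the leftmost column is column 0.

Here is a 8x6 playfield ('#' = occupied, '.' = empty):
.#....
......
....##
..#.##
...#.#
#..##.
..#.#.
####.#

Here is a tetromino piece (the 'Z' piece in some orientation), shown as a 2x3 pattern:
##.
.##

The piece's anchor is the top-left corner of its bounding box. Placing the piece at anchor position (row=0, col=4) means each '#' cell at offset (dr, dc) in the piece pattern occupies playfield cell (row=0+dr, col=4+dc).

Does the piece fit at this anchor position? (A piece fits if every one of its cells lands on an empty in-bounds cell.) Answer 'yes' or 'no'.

Check each piece cell at anchor (0, 4):
  offset (0,0) -> (0,4): empty -> OK
  offset (0,1) -> (0,5): empty -> OK
  offset (1,1) -> (1,5): empty -> OK
  offset (1,2) -> (1,6): out of bounds -> FAIL
All cells valid: no

Answer: no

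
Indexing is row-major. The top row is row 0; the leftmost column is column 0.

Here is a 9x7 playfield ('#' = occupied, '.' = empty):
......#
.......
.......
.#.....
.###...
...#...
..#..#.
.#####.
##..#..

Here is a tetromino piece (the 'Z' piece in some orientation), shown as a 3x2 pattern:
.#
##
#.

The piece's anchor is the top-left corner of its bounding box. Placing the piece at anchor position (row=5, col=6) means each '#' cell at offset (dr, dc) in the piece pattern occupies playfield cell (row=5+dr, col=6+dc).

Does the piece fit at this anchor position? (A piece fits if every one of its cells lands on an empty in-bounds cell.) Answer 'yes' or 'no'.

Check each piece cell at anchor (5, 6):
  offset (0,1) -> (5,7): out of bounds -> FAIL
  offset (1,0) -> (6,6): empty -> OK
  offset (1,1) -> (6,7): out of bounds -> FAIL
  offset (2,0) -> (7,6): empty -> OK
All cells valid: no

Answer: no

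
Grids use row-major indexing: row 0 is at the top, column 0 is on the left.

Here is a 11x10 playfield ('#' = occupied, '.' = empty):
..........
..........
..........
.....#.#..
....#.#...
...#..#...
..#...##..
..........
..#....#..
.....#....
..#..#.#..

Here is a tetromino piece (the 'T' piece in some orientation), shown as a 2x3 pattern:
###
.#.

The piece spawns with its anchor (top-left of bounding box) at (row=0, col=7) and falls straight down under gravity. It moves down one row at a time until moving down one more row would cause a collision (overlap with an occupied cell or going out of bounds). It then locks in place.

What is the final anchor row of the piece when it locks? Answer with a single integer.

Answer: 2

Derivation:
Spawn at (row=0, col=7). Try each row:
  row 0: fits
  row 1: fits
  row 2: fits
  row 3: blocked -> lock at row 2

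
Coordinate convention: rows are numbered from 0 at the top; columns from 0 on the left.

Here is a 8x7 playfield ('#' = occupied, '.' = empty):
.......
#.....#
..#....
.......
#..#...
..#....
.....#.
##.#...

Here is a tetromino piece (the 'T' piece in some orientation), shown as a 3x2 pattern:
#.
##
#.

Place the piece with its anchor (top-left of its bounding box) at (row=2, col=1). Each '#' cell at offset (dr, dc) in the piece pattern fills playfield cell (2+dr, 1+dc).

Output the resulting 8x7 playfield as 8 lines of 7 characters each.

Fill (2+0,1+0) = (2,1)
Fill (2+1,1+0) = (3,1)
Fill (2+1,1+1) = (3,2)
Fill (2+2,1+0) = (4,1)

Answer: .......
#.....#
.##....
.##....
##.#...
..#....
.....#.
##.#...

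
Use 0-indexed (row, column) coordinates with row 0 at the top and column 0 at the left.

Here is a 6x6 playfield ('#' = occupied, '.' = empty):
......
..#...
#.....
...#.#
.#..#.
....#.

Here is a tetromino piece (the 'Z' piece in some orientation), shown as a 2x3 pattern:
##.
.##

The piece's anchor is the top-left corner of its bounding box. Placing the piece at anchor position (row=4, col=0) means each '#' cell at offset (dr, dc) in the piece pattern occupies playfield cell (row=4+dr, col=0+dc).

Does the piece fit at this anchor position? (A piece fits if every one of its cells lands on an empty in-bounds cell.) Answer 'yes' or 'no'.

Answer: no

Derivation:
Check each piece cell at anchor (4, 0):
  offset (0,0) -> (4,0): empty -> OK
  offset (0,1) -> (4,1): occupied ('#') -> FAIL
  offset (1,1) -> (5,1): empty -> OK
  offset (1,2) -> (5,2): empty -> OK
All cells valid: no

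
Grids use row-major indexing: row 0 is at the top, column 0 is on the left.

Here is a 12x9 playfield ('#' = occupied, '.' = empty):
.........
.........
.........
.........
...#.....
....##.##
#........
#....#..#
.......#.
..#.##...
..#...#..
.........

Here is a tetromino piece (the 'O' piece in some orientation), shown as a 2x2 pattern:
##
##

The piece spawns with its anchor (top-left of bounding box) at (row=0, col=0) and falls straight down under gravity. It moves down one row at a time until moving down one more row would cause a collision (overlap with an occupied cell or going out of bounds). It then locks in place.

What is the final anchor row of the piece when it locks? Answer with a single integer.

Answer: 4

Derivation:
Spawn at (row=0, col=0). Try each row:
  row 0: fits
  row 1: fits
  row 2: fits
  row 3: fits
  row 4: fits
  row 5: blocked -> lock at row 4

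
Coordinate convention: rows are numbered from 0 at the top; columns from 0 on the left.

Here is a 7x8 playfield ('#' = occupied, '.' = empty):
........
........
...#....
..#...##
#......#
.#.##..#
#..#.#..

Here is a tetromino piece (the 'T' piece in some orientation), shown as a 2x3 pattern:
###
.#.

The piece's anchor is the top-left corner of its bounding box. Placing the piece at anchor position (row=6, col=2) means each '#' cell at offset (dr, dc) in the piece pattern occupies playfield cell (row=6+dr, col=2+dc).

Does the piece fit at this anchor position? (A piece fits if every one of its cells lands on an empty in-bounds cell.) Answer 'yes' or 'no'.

Answer: no

Derivation:
Check each piece cell at anchor (6, 2):
  offset (0,0) -> (6,2): empty -> OK
  offset (0,1) -> (6,3): occupied ('#') -> FAIL
  offset (0,2) -> (6,4): empty -> OK
  offset (1,1) -> (7,3): out of bounds -> FAIL
All cells valid: no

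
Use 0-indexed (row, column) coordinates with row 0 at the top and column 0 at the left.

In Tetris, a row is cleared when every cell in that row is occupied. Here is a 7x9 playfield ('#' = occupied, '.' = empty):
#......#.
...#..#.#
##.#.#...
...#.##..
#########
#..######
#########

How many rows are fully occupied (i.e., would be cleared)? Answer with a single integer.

Check each row:
  row 0: 7 empty cells -> not full
  row 1: 6 empty cells -> not full
  row 2: 5 empty cells -> not full
  row 3: 6 empty cells -> not full
  row 4: 0 empty cells -> FULL (clear)
  row 5: 2 empty cells -> not full
  row 6: 0 empty cells -> FULL (clear)
Total rows cleared: 2

Answer: 2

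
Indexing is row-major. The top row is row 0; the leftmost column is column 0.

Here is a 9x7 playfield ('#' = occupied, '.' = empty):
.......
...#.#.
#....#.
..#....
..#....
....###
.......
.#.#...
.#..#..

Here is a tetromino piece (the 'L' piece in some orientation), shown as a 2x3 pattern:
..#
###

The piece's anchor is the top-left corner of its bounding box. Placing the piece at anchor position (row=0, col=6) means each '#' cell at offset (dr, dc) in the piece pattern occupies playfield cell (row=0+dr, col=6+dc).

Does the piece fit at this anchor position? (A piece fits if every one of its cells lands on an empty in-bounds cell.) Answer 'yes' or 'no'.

Answer: no

Derivation:
Check each piece cell at anchor (0, 6):
  offset (0,2) -> (0,8): out of bounds -> FAIL
  offset (1,0) -> (1,6): empty -> OK
  offset (1,1) -> (1,7): out of bounds -> FAIL
  offset (1,2) -> (1,8): out of bounds -> FAIL
All cells valid: no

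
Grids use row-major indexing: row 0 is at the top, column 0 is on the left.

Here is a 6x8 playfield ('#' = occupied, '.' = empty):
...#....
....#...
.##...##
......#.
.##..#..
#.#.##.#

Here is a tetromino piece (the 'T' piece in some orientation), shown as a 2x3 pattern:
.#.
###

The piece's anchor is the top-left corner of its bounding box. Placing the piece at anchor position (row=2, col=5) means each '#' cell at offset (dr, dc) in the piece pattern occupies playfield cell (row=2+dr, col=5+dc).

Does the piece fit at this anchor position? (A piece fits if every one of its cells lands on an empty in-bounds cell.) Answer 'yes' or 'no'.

Check each piece cell at anchor (2, 5):
  offset (0,1) -> (2,6): occupied ('#') -> FAIL
  offset (1,0) -> (3,5): empty -> OK
  offset (1,1) -> (3,6): occupied ('#') -> FAIL
  offset (1,2) -> (3,7): empty -> OK
All cells valid: no

Answer: no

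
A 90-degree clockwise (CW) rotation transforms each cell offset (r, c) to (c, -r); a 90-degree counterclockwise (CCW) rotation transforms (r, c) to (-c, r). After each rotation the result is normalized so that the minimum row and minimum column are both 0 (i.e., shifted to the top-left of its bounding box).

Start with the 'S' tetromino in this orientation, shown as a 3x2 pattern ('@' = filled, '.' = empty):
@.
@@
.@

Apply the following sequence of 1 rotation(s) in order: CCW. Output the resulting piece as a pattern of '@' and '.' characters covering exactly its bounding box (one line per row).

Start:
@.
@@
.@
After rotation 1 (CCW):
.@@
@@.

Answer: .@@
@@.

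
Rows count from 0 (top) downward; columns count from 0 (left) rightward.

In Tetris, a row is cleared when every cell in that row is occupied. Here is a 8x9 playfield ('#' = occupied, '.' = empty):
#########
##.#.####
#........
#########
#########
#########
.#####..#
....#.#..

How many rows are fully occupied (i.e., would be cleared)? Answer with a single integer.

Check each row:
  row 0: 0 empty cells -> FULL (clear)
  row 1: 2 empty cells -> not full
  row 2: 8 empty cells -> not full
  row 3: 0 empty cells -> FULL (clear)
  row 4: 0 empty cells -> FULL (clear)
  row 5: 0 empty cells -> FULL (clear)
  row 6: 3 empty cells -> not full
  row 7: 7 empty cells -> not full
Total rows cleared: 4

Answer: 4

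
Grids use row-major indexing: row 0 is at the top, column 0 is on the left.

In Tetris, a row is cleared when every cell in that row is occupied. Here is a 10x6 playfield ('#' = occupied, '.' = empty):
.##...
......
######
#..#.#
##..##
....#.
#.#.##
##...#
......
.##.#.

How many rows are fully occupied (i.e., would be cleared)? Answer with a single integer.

Answer: 1

Derivation:
Check each row:
  row 0: 4 empty cells -> not full
  row 1: 6 empty cells -> not full
  row 2: 0 empty cells -> FULL (clear)
  row 3: 3 empty cells -> not full
  row 4: 2 empty cells -> not full
  row 5: 5 empty cells -> not full
  row 6: 2 empty cells -> not full
  row 7: 3 empty cells -> not full
  row 8: 6 empty cells -> not full
  row 9: 3 empty cells -> not full
Total rows cleared: 1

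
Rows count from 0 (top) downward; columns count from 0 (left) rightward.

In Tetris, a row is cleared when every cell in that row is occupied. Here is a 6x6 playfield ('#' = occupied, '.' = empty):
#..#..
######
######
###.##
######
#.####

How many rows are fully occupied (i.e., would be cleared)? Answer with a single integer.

Check each row:
  row 0: 4 empty cells -> not full
  row 1: 0 empty cells -> FULL (clear)
  row 2: 0 empty cells -> FULL (clear)
  row 3: 1 empty cell -> not full
  row 4: 0 empty cells -> FULL (clear)
  row 5: 1 empty cell -> not full
Total rows cleared: 3

Answer: 3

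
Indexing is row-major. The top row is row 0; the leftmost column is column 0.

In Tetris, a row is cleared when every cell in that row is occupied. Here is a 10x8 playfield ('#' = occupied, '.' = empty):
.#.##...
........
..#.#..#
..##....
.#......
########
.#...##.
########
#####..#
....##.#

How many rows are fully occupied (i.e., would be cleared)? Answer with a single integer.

Answer: 2

Derivation:
Check each row:
  row 0: 5 empty cells -> not full
  row 1: 8 empty cells -> not full
  row 2: 5 empty cells -> not full
  row 3: 6 empty cells -> not full
  row 4: 7 empty cells -> not full
  row 5: 0 empty cells -> FULL (clear)
  row 6: 5 empty cells -> not full
  row 7: 0 empty cells -> FULL (clear)
  row 8: 2 empty cells -> not full
  row 9: 5 empty cells -> not full
Total rows cleared: 2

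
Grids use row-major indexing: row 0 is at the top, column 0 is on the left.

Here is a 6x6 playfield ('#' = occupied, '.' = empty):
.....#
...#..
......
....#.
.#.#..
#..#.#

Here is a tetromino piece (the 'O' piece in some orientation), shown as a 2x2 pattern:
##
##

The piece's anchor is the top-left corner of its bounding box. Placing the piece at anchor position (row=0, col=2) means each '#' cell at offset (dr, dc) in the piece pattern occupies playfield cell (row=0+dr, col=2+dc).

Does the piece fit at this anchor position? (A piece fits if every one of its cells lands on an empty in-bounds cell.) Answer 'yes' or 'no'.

Check each piece cell at anchor (0, 2):
  offset (0,0) -> (0,2): empty -> OK
  offset (0,1) -> (0,3): empty -> OK
  offset (1,0) -> (1,2): empty -> OK
  offset (1,1) -> (1,3): occupied ('#') -> FAIL
All cells valid: no

Answer: no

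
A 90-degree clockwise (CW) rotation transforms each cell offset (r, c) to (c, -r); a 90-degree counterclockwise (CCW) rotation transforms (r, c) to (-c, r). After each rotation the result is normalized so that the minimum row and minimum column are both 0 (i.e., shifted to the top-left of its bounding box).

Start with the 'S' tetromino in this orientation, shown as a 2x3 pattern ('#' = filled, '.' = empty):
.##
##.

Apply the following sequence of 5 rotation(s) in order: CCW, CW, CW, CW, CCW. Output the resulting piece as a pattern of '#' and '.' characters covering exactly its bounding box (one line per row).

Answer: #.
##
.#

Derivation:
Start:
.##
##.
After rotation 1 (CCW):
#.
##
.#
After rotation 2 (CW):
.##
##.
After rotation 3 (CW):
#.
##
.#
After rotation 4 (CW):
.##
##.
After rotation 5 (CCW):
#.
##
.#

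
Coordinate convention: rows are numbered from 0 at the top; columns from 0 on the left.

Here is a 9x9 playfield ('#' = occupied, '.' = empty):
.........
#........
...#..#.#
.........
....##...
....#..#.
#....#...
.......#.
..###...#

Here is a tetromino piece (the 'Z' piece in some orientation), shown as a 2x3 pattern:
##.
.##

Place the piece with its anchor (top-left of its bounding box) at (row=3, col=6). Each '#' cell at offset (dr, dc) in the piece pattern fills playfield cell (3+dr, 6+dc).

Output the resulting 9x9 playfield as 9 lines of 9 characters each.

Fill (3+0,6+0) = (3,6)
Fill (3+0,6+1) = (3,7)
Fill (3+1,6+1) = (4,7)
Fill (3+1,6+2) = (4,8)

Answer: .........
#........
...#..#.#
......##.
....##.##
....#..#.
#....#...
.......#.
..###...#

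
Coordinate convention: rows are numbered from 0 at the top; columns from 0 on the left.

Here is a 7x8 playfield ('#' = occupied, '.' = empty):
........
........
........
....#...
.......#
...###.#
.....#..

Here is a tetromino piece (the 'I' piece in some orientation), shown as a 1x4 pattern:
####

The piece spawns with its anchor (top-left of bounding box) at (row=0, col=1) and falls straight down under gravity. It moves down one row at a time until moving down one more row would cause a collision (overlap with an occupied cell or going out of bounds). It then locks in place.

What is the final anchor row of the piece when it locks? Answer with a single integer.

Spawn at (row=0, col=1). Try each row:
  row 0: fits
  row 1: fits
  row 2: fits
  row 3: blocked -> lock at row 2

Answer: 2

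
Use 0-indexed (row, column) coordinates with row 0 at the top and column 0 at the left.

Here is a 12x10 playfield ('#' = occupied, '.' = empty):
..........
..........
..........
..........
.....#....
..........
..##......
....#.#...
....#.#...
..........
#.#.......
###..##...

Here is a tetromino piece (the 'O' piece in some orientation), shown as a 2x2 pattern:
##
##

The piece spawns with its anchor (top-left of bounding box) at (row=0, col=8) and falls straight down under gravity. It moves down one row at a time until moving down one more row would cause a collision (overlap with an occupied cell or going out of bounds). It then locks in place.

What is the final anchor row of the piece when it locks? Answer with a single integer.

Spawn at (row=0, col=8). Try each row:
  row 0: fits
  row 1: fits
  row 2: fits
  row 3: fits
  row 4: fits
  row 5: fits
  row 6: fits
  row 7: fits
  row 8: fits
  row 9: fits
  row 10: fits
  row 11: blocked -> lock at row 10

Answer: 10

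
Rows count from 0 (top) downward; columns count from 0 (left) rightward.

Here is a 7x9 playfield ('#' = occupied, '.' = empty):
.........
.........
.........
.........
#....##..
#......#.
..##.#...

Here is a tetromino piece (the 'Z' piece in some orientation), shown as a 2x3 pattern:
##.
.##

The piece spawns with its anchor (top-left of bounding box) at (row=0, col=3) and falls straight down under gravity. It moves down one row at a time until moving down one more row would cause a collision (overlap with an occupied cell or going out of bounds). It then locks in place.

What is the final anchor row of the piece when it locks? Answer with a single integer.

Answer: 2

Derivation:
Spawn at (row=0, col=3). Try each row:
  row 0: fits
  row 1: fits
  row 2: fits
  row 3: blocked -> lock at row 2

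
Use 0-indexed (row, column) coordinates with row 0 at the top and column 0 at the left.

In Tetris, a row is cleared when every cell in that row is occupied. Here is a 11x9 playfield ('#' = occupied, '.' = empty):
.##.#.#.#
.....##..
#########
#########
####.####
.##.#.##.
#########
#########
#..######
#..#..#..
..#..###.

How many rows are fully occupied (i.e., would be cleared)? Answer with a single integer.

Answer: 4

Derivation:
Check each row:
  row 0: 4 empty cells -> not full
  row 1: 7 empty cells -> not full
  row 2: 0 empty cells -> FULL (clear)
  row 3: 0 empty cells -> FULL (clear)
  row 4: 1 empty cell -> not full
  row 5: 4 empty cells -> not full
  row 6: 0 empty cells -> FULL (clear)
  row 7: 0 empty cells -> FULL (clear)
  row 8: 2 empty cells -> not full
  row 9: 6 empty cells -> not full
  row 10: 5 empty cells -> not full
Total rows cleared: 4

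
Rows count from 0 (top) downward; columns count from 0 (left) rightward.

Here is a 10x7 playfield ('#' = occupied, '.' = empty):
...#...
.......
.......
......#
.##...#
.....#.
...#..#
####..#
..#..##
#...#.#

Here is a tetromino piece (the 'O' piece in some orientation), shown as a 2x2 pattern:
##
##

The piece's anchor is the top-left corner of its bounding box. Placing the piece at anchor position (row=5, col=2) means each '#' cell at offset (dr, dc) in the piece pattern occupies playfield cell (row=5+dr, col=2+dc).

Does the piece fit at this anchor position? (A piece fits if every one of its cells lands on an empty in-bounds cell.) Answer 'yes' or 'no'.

Check each piece cell at anchor (5, 2):
  offset (0,0) -> (5,2): empty -> OK
  offset (0,1) -> (5,3): empty -> OK
  offset (1,0) -> (6,2): empty -> OK
  offset (1,1) -> (6,3): occupied ('#') -> FAIL
All cells valid: no

Answer: no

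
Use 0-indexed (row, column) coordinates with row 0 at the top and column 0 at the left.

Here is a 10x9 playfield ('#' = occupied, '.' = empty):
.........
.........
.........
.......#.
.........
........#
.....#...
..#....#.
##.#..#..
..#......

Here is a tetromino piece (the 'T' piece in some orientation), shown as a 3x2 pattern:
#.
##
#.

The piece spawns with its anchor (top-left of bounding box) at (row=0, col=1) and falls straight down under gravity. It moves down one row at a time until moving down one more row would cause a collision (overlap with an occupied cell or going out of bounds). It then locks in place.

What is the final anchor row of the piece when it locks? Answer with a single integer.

Answer: 5

Derivation:
Spawn at (row=0, col=1). Try each row:
  row 0: fits
  row 1: fits
  row 2: fits
  row 3: fits
  row 4: fits
  row 5: fits
  row 6: blocked -> lock at row 5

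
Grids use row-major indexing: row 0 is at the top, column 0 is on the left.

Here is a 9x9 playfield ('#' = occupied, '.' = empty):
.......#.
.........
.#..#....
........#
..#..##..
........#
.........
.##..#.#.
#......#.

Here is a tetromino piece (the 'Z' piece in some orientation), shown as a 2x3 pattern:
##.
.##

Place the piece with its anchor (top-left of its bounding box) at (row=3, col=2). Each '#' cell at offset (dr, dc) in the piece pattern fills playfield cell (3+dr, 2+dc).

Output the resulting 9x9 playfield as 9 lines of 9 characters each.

Fill (3+0,2+0) = (3,2)
Fill (3+0,2+1) = (3,3)
Fill (3+1,2+1) = (4,3)
Fill (3+1,2+2) = (4,4)

Answer: .......#.
.........
.#..#....
..##....#
..#####..
........#
.........
.##..#.#.
#......#.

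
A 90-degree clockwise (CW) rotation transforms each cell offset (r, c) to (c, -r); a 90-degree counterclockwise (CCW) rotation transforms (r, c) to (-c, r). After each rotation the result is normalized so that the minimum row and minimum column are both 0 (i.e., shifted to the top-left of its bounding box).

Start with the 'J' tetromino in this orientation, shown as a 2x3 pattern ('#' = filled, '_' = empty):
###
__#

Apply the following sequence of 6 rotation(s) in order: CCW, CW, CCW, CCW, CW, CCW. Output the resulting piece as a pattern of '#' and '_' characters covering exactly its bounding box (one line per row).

Answer: #__
###

Derivation:
Start:
###
__#
After rotation 1 (CCW):
##
#_
#_
After rotation 2 (CW):
###
__#
After rotation 3 (CCW):
##
#_
#_
After rotation 4 (CCW):
#__
###
After rotation 5 (CW):
##
#_
#_
After rotation 6 (CCW):
#__
###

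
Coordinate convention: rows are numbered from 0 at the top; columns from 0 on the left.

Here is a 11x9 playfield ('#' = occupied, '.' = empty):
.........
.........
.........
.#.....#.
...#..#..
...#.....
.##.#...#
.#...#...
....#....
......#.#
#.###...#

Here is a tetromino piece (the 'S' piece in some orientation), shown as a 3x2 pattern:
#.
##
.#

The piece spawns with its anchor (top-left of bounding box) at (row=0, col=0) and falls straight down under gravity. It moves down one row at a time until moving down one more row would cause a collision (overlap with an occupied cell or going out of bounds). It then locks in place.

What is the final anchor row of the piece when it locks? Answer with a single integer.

Spawn at (row=0, col=0). Try each row:
  row 0: fits
  row 1: blocked -> lock at row 0

Answer: 0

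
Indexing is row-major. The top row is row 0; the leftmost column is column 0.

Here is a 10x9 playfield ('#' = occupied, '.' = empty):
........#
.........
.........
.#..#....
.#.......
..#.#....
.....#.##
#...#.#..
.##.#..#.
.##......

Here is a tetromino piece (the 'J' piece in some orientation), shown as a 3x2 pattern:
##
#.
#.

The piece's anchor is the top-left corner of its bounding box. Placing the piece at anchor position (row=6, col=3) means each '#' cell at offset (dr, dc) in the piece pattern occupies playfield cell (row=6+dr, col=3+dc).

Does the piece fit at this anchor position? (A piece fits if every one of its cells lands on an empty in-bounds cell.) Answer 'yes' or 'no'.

Answer: yes

Derivation:
Check each piece cell at anchor (6, 3):
  offset (0,0) -> (6,3): empty -> OK
  offset (0,1) -> (6,4): empty -> OK
  offset (1,0) -> (7,3): empty -> OK
  offset (2,0) -> (8,3): empty -> OK
All cells valid: yes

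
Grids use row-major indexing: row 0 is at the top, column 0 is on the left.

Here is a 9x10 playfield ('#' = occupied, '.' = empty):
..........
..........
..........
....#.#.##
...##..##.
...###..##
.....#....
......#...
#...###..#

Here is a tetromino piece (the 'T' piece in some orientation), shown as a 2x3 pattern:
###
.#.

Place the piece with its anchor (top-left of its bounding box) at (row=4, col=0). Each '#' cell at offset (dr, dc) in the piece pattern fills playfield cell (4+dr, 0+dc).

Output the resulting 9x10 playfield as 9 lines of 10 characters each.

Answer: ..........
..........
..........
....#.#.##
#####..##.
.#.###..##
.....#....
......#...
#...###..#

Derivation:
Fill (4+0,0+0) = (4,0)
Fill (4+0,0+1) = (4,1)
Fill (4+0,0+2) = (4,2)
Fill (4+1,0+1) = (5,1)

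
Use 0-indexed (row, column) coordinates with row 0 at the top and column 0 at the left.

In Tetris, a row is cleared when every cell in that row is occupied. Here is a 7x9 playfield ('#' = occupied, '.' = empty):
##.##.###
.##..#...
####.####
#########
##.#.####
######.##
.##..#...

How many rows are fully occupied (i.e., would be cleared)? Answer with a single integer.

Answer: 1

Derivation:
Check each row:
  row 0: 2 empty cells -> not full
  row 1: 6 empty cells -> not full
  row 2: 1 empty cell -> not full
  row 3: 0 empty cells -> FULL (clear)
  row 4: 2 empty cells -> not full
  row 5: 1 empty cell -> not full
  row 6: 6 empty cells -> not full
Total rows cleared: 1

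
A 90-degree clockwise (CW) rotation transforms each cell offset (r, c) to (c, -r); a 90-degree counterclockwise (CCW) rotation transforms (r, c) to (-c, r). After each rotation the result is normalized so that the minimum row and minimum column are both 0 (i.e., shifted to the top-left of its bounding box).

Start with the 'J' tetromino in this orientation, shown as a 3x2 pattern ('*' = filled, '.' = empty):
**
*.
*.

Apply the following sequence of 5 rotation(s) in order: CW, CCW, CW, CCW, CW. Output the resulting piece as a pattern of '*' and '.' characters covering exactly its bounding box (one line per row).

Start:
**
*.
*.
After rotation 1 (CW):
***
..*
After rotation 2 (CCW):
**
*.
*.
After rotation 3 (CW):
***
..*
After rotation 4 (CCW):
**
*.
*.
After rotation 5 (CW):
***
..*

Answer: ***
..*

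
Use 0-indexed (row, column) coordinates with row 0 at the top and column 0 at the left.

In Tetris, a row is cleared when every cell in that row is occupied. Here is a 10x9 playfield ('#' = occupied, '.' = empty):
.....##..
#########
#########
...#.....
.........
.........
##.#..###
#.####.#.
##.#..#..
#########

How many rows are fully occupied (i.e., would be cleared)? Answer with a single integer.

Answer: 3

Derivation:
Check each row:
  row 0: 7 empty cells -> not full
  row 1: 0 empty cells -> FULL (clear)
  row 2: 0 empty cells -> FULL (clear)
  row 3: 8 empty cells -> not full
  row 4: 9 empty cells -> not full
  row 5: 9 empty cells -> not full
  row 6: 3 empty cells -> not full
  row 7: 3 empty cells -> not full
  row 8: 5 empty cells -> not full
  row 9: 0 empty cells -> FULL (clear)
Total rows cleared: 3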